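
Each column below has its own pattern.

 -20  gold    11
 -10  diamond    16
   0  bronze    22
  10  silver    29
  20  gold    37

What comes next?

30  diamond  46

For the first component, +10 each step: -20, -10, 0, 10, 20 → 30.
Rank: gold, diamond, bronze, silver, gold → diamond (repeats gold → diamond → bronze → silver).
Third component: differences are 5, 6, 7, … (increasing by 1 each time); 11, 16, 22, 29, 37 → 46.
Combining the parts gives 30  diamond  46.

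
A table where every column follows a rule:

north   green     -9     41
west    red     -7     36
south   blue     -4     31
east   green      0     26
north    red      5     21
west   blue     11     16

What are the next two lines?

south  green  18  11; east  red  26  6

Direction goes north, west, south, east, north, west → south → east (repeats north → west → south → east).
Colour: repeats green → red → blue; green, red, blue, green, red, blue → green → red.
Third component — differences are 2, 3, 4, … (increasing by 1 each time): -9, -7, -4, 0, 5, 11 → 18 → 26.
Fourth component: −5 each step, so 41, 36, 31, 26, 21, 16 → 11 → 6.
Putting the parts together: south  green  18  11 and then east  red  26  6.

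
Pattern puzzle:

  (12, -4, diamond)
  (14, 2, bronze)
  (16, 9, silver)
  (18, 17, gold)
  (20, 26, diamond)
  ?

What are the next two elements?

For the first entry, +2 each step: 12, 14, 16, 18, 20 → 22 → 24.
Second entry — differences are 6, 7, 8, … (increasing by 1 each time): -4, 2, 9, 17, 26 → 36 → 47.
Rank: diamond, bronze, silver, gold, diamond → bronze → silver (repeats diamond → bronze → silver → gold).
Putting the parts together: (22, 36, bronze) and then (24, 47, silver).

(22, 36, bronze), (24, 47, silver)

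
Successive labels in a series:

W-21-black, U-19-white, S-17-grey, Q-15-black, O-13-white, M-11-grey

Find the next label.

K-9-black

For the letter, letters move back 2 places in the alphabet: W, U, S, Q, O, M → K.
Second component goes 21, 19, 17, 15, 13, 11 → 9 (−2 each step).
Shade — repeats black → white → grey: black, white, grey, black, white, grey → black.
So the next label is K-9-black.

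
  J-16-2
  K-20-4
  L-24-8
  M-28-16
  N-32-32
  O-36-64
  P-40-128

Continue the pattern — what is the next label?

For the letter, letters move forward 1 place in the alphabet: J, K, L, M, N, O, P → Q.
Second component — +4 each step: 16, 20, 24, 28, 32, 36, 40 → 44.
Third component goes 2, 4, 8, 16, 32, 64, 128 → 256 (×2 each step).
Combining the parts gives Q-44-256.

Q-44-256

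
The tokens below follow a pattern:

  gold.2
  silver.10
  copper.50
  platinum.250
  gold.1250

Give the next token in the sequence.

silver.6250

Metal — repeats gold → silver → copper → platinum: gold, silver, copper, platinum, gold → silver.
Second component: ×5 each step; 2, 10, 50, 250, 1250 → 6250.
Combining the parts gives silver.6250.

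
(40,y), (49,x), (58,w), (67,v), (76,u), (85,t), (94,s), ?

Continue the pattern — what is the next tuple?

First coordinate: +9 each step; 40, 49, 58, 67, 76, 85, 94 → 103.
Letter: letters move back 1 place in the alphabet; y, x, w, v, u, t, s → r.
Combining the parts gives (103,r).

(103,r)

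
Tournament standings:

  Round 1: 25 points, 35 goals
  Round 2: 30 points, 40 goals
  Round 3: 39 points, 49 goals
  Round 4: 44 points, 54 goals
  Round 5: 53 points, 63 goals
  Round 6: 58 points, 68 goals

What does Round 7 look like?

67 points, 77 goals

Points — alternating steps +5, +9, +5, +9, …: 25, 30, 39, 44, 53, 58 → 67.
Goals: always 10 more than the points; 35, 40, 49, 54, 63, 68 → 77.
Putting it together: 67 points, 77 goals.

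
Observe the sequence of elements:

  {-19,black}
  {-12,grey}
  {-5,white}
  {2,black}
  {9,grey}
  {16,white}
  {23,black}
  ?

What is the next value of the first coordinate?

First coordinate: +7 each step; -19, -12, -5, 2, 9, 16, 23 → 30.

30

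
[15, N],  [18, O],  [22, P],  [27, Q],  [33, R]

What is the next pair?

First part: differences are 3, 4, 5, … (increasing by 1 each time); 15, 18, 22, 27, 33 → 40.
Letter goes N, O, P, Q, R → S (letters move forward 1 place in the alphabet).
Putting it together: [40, S].

[40, S]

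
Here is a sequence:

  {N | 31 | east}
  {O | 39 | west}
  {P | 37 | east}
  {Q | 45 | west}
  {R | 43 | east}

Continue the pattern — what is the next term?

{S | 51 | west}

Letter: letters move forward 1 place in the alphabet; N, O, P, Q, R → S.
Second entry: alternating steps +8, −2, +8, −2, …; 31, 39, 37, 45, 43 → 51.
Direction: alternates east ↔ west, so east, west, east, west, east → west.
Combining the parts gives {S | 51 | west}.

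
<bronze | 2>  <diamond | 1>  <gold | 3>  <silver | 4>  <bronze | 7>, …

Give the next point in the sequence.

Rank: repeats bronze → diamond → gold → silver; bronze, diamond, gold, silver, bronze → diamond.
Second component: 2, 1, 3, 4, 7 → 11 (each term is the sum of the two before it).
Putting it together: <diamond | 11>.

<diamond | 11>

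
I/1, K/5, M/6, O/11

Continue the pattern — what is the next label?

Q/17

Letter: letters move forward 2 places in the alphabet, so I, K, M, O → Q.
Second component goes 1, 5, 6, 11 → 17 (each term is the sum of the two before it).
So the next label is Q/17.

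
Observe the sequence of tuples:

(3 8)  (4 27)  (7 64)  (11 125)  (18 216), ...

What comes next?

(29 343)

First entry: 3, 4, 7, 11, 18 → 29 (each term is the sum of the two before it).
Second entry: perfect cubes: 2³, 3³, 4³, …, so 8, 27, 64, 125, 216 → 343.
So the next tuple is (29 343).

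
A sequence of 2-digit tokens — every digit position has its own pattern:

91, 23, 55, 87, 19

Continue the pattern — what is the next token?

41

First digit — +3 each step, mod 10: 9, 2, 5, 8, 1 → 4.
Second digit — +2 each step, mod 10: 1, 3, 5, 7, 9 → 1.
So the next token is 41.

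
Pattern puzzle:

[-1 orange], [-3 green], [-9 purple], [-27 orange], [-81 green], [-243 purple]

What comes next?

First entry: ×3 each step; -1, -3, -9, -27, -81, -243 → -729.
For the colour, repeats orange → green → purple: orange, green, purple, orange, green, purple → orange.
So the next tuple is [-729 orange].

[-729 orange]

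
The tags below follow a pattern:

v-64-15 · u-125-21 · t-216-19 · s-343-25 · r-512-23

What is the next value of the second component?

Second component: perfect cubes: 4³, 5³, 6³, …; 64, 125, 216, 343, 512 → 729.

729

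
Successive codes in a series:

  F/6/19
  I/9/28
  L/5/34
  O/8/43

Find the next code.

Letter — letters move forward 3 places in the alphabet: F, I, L, O → R.
Second component — alternating steps +3, −4, +3, −4, …: 6, 9, 5, 8 → 4.
For the third component, alternating steps +9, +6, +9, +6, …: 19, 28, 34, 43 → 49.
So the next code is R/4/49.

R/4/49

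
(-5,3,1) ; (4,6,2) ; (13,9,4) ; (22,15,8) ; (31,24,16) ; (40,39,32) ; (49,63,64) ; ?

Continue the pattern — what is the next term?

First coordinate: +9 each step; -5, 4, 13, 22, 31, 40, 49 → 58.
For the second coordinate, each term is the sum of the two before it: 3, 6, 9, 15, 24, 39, 63 → 102.
Third coordinate: 1, 2, 4, 8, 16, 32, 64 → 128 (×2 each step).
So the next term is (58,102,128).

(58,102,128)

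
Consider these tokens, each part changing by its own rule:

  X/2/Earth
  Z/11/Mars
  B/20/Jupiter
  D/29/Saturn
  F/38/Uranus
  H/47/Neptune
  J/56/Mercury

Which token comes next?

Letter: letters move forward 2 places in the alphabet, wrapping Z→A; X, Z, B, D, F, H, J → L.
Second component: 2, 11, 20, 29, 38, 47, 56 → 65 (+9 each step).
For the planet, runs through the planets Mercury→Neptune: Earth, Mars, Jupiter, Saturn, Uranus, Neptune, Mercury → Venus.
Combining the parts gives L/65/Venus.

L/65/Venus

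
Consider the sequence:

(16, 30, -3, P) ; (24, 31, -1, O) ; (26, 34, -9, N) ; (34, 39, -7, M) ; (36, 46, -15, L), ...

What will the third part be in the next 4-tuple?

For the third part, alternating steps +2, −8, +2, −8, …: -3, -1, -9, -7, -15 → -13.

-13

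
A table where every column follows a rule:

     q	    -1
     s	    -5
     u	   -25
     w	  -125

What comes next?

Letter: letters move forward 2 places in the alphabet; q, s, u, w → y.
For the second component, ×5 each step: -1, -5, -25, -125 → -625.
So the next row is y  -625.

y  -625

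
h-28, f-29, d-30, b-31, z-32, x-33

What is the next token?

Letter: letters move back 2 places in the alphabet, wrapping A→Z, so h, f, d, b, z, x → v.
Second component — +1 each step: 28, 29, 30, 31, 32, 33 → 34.
So the next token is v-34.

v-34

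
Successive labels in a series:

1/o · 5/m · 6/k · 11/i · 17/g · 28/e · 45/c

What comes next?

First component goes 1, 5, 6, 11, 17, 28, 45 → 73 (each term is the sum of the two before it).
Letter: o, m, k, i, g, e, c → a (letters move back 2 places in the alphabet).
Combining the parts gives 73/a.

73/a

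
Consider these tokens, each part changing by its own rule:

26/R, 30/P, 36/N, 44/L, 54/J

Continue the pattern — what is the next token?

First component: 26, 30, 36, 44, 54 → 66 (differences are 4, 6, 8, … (increasing by 2 each time)).
Letter: letters move back 2 places in the alphabet, so R, P, N, L, J → H.
Putting it together: 66/H.

66/H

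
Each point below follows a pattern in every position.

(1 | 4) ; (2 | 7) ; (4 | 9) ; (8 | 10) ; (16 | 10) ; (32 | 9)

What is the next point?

(64 | 7)

First entry — ×2 each step: 1, 2, 4, 8, 16, 32 → 64.
For the second entry, differences are 3, 2, 1, … (decreasing by 1 each time): 4, 7, 9, 10, 10, 9 → 7.
Combining the parts gives (64 | 7).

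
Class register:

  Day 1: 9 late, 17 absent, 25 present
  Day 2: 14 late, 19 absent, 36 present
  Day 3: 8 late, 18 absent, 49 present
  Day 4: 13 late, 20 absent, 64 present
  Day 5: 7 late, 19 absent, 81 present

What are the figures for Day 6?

12 late, 21 absent, 100 present

Late — alternating steps +5, −6, +5, −6, …: 9, 14, 8, 13, 7 → 12.
Absent: 17, 19, 18, 20, 19 → 21 (alternating steps +2, −1, +2, −1, …).
Present: perfect squares: 5², 6², 7², …, so 25, 36, 49, 64, 81 → 100.
Putting it together: 12 late, 21 absent, 100 present.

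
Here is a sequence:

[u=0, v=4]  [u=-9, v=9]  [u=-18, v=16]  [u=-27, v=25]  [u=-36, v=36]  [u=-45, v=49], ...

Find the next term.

U goes 0, -9, -18, -27, -36, -45 → -54 (−9 each step).
V goes 4, 9, 16, 25, 36, 49 → 64 (perfect squares: 2², 3², 4², …).
Putting it together: [u=-54, v=64].

[u=-54, v=64]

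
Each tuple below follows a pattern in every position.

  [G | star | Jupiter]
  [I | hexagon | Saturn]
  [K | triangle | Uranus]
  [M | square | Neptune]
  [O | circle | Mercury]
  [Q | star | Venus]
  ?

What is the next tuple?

[S | hexagon | Earth]

Letter: letters move forward 2 places in the alphabet; G, I, K, M, O, Q → S.
Shape: star, hexagon, triangle, square, circle, star → hexagon (repeats star → hexagon → triangle → square → circle).
Planet: Jupiter, Saturn, Uranus, Neptune, Mercury, Venus → Earth (runs through the planets Mercury→Neptune).
Putting it together: [S | hexagon | Earth].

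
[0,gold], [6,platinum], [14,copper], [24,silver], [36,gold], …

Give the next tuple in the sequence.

[50,platinum]

First value goes 0, 6, 14, 24, 36 → 50 (differences are 6, 8, 10, … (increasing by 2 each time)).
Metal: repeats gold → platinum → copper → silver, so gold, platinum, copper, silver, gold → platinum.
Putting it together: [50,platinum].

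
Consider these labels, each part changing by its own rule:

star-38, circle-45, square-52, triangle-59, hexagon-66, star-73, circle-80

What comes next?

For the shape, repeats star → circle → square → triangle → hexagon: star, circle, square, triangle, hexagon, star, circle → square.
Second component: 38, 45, 52, 59, 66, 73, 80 → 87 (+7 each step).
Combining the parts gives square-87.

square-87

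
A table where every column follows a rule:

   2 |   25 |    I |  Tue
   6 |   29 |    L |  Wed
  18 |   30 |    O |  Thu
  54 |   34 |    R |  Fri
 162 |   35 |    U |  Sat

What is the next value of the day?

Sun

Day: Tue, Wed, Thu, Fri, Sat → Sun (runs through the weekdays Mon→Sun).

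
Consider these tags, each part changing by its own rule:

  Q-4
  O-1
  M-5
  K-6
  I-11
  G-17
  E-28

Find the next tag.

Letter goes Q, O, M, K, I, G, E → C (letters move back 2 places in the alphabet).
Second component: each term is the sum of the two before it; 4, 1, 5, 6, 11, 17, 28 → 45.
Combining the parts gives C-45.

C-45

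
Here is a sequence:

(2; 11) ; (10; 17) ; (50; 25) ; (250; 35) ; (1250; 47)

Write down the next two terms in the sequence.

First slot — ×5 each step: 2, 10, 50, 250, 1250 → 6250 → 31250.
Second slot — differences are 6, 8, 10, … (increasing by 2 each time): 11, 17, 25, 35, 47 → 61 → 77.
Putting the parts together: (6250; 61) and then (31250; 77).

(6250; 61), (31250; 77)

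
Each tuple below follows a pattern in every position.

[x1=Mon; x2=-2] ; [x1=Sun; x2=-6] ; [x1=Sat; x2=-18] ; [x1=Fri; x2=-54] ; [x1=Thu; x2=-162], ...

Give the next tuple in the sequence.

X1: Mon, Sun, Sat, Fri, Thu → Wed (runs backward through the weekdays Mon→Sun).
X2: ×3 each step; -2, -6, -18, -54, -162 → -486.
So the next tuple is [x1=Wed; x2=-486].

[x1=Wed; x2=-486]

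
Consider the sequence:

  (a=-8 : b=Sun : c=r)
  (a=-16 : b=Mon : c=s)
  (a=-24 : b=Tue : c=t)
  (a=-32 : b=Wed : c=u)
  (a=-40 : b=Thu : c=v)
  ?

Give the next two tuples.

A: −8 each step, so -8, -16, -24, -32, -40 → -48 → -56.
B: Sun, Mon, Tue, Wed, Thu → Fri → Sat (runs through the weekdays Mon→Sun).
C goes r, s, t, u, v → w → x (letters move forward 1 place in the alphabet).
Putting the parts together: (a=-48 : b=Fri : c=w) and then (a=-56 : b=Sat : c=x).

(a=-48 : b=Fri : c=w), (a=-56 : b=Sat : c=x)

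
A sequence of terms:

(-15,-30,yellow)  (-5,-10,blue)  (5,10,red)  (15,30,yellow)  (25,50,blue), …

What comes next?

First coordinate goes -15, -5, 5, 15, 25 → 35 (+10 each step).
Second coordinate goes -30, -10, 10, 30, 50 → 70 (always 2 × the first coordinate).
Colour goes yellow, blue, red, yellow, blue → red (repeats yellow → blue → red).
Putting it together: (35,70,red).

(35,70,red)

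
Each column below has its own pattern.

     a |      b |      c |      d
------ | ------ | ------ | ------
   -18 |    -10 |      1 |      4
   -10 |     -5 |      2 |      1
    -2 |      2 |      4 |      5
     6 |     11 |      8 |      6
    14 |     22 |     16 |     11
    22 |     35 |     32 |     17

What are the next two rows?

Column a goes -18, -10, -2, 6, 14, 22 → 30 → 38 (+8 each step).
For the column b, differences are 5, 7, 9, … (increasing by 2 each time): -10, -5, 2, 11, 22, 35 → 50 → 67.
Column c — ×2 each step: 1, 2, 4, 8, 16, 32 → 64 → 128.
Column d goes 4, 1, 5, 6, 11, 17 → 28 → 45 (each term is the sum of the two before it).
So the next two rows are 30  50  64  28 and 38  67  128  45.

30  50  64  28; 38  67  128  45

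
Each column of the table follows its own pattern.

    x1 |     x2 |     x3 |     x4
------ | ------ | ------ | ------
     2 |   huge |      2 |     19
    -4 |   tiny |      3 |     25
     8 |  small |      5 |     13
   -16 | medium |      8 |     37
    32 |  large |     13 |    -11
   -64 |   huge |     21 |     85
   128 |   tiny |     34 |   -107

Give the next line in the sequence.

-256  small  55  277

Column x1 — ×(-2) each step: 2, -4, 8, -16, 32, -64, 128 → -256.
Column x2: repeats huge → tiny → small → medium → large, so huge, tiny, small, medium, large, huge, tiny → small.
For the column x3, each term is the sum of the two before it: 2, 3, 5, 8, 13, 21, 34 → 55.
Column x4: together with the column x1 always sums to 21, so 19, 25, 13, 37, -11, 85, -107 → 277.
Combining the parts gives -256  small  55  277.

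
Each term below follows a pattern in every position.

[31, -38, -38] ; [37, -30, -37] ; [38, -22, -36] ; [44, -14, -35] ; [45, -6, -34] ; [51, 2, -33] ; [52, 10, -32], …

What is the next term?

First part: alternating steps +6, +1, +6, +1, …; 31, 37, 38, 44, 45, 51, 52 → 58.
Second part: -38, -30, -22, -14, -6, 2, 10 → 18 (+8 each step).
For the third part, +1 each step: -38, -37, -36, -35, -34, -33, -32 → -31.
So the next term is [58, 18, -31].

[58, 18, -31]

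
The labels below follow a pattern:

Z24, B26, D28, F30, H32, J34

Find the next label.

Letter: letters move forward 2 places in the alphabet, wrapping Z→A, so Z, B, D, F, H, J → L.
Second component — +2 each step: 24, 26, 28, 30, 32, 34 → 36.
So the next label is L36.

L36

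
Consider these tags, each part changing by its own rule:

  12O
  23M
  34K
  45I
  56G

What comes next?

67E

First component: 12, 23, 34, 45, 56 → 67 (+11 each step).
For the letter, letters move back 2 places in the alphabet: O, M, K, I, G → E.
Combining the parts gives 67E.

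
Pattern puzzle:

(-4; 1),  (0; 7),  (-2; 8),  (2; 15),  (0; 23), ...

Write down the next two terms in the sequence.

For the first slot, alternating steps +4, −2, +4, −2, …: -4, 0, -2, 2, 0 → 4 → 2.
For the second slot, each term is the sum of the two before it: 1, 7, 8, 15, 23 → 38 → 61.
Putting the parts together: (4; 38) and then (2; 61).

(4; 38), (2; 61)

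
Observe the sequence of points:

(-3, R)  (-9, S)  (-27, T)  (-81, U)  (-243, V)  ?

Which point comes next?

First slot: ×3 each step, so -3, -9, -27, -81, -243 → -729.
Letter: letters move forward 1 place in the alphabet, so R, S, T, U, V → W.
Putting it together: (-729, W).

(-729, W)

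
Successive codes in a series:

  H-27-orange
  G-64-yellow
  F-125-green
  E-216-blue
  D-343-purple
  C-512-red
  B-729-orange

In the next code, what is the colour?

yellow

Colour: repeats orange → yellow → green → blue → purple → red; orange, yellow, green, blue, purple, red, orange → yellow.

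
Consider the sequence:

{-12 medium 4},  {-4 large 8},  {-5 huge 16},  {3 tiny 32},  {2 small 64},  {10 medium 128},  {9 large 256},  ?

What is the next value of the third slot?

512

First slot: alternating steps +8, −1, +8, −1, …; -12, -4, -5, 3, 2, 10, 9 → 17.
Size: medium, large, huge, tiny, small, medium, large → huge (repeats medium → large → huge → tiny → small).
Third slot — ×2 each step: 4, 8, 16, 32, 64, 128, 256 → 512.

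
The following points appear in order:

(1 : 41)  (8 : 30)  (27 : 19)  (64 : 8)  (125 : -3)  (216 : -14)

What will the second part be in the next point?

Second part — −11 each step: 41, 30, 19, 8, -3, -14 → -25.

-25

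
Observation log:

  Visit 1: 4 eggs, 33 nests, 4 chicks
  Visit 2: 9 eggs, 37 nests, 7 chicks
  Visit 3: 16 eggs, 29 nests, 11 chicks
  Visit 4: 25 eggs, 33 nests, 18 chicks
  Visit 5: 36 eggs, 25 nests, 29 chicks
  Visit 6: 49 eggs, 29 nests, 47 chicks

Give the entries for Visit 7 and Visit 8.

Eggs goes 4, 9, 16, 25, 36, 49 → 64 → 81 (perfect squares: 2², 3², 4², …).
Nests — alternating steps +4, −8, +4, −8, …: 33, 37, 29, 33, 25, 29 → 21 → 25.
Chicks: each term is the sum of the two before it; 4, 7, 11, 18, 29, 47 → 76 → 123.
So the next two records are 64 eggs, 21 nests, 76 chicks and 81 eggs, 25 nests, 123 chicks.

64 eggs, 21 nests, 76 chicks; 81 eggs, 25 nests, 123 chicks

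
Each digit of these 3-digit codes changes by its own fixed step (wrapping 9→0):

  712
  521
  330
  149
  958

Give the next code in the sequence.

First digit: −2 each step, mod 10; 7, 5, 3, 1, 9 → 7.
Second digit goes 1, 2, 3, 4, 5 → 6 (+1 each step, mod 10).
Third digit goes 2, 1, 0, 9, 8 → 7 (−1 each step, mod 10).
Combining the parts gives 767.

767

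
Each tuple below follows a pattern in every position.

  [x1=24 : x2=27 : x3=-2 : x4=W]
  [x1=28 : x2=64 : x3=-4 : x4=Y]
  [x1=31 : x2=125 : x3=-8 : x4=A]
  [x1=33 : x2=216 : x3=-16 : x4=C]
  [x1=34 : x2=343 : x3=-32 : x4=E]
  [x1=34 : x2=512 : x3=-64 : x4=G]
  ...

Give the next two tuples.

X1 — differences are 4, 3, 2, … (decreasing by 1 each time): 24, 28, 31, 33, 34, 34 → 33 → 31.
X2 — perfect cubes: 3³, 4³, 5³, …: 27, 64, 125, 216, 343, 512 → 729 → 1000.
X3 goes -2, -4, -8, -16, -32, -64 → -128 → -256 (×2 each step).
For the x4, letters move forward 2 places in the alphabet, wrapping Z→A: W, Y, A, C, E, G → I → K.
So the next two tuples are [x1=33 : x2=729 : x3=-128 : x4=I] and [x1=31 : x2=1000 : x3=-256 : x4=K].

[x1=33 : x2=729 : x3=-128 : x4=I], [x1=31 : x2=1000 : x3=-256 : x4=K]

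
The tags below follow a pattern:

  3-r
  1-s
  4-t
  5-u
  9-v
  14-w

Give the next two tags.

23-x then 37-y

First component — each term is the sum of the two before it: 3, 1, 4, 5, 9, 14 → 23 → 37.
Letter — letters move forward 1 place in the alphabet: r, s, t, u, v, w → x → y.
So the next two tags are 23-x and 37-y.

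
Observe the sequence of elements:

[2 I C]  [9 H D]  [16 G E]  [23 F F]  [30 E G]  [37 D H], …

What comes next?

[44 C I]

First coordinate: +7 each step; 2, 9, 16, 23, 30, 37 → 44.
First letter: letters move back 1 place in the alphabet; I, H, G, F, E, D → C.
Second letter goes C, D, E, F, G, H → I (letters move forward 1 place in the alphabet).
Combining the parts gives [44 C I].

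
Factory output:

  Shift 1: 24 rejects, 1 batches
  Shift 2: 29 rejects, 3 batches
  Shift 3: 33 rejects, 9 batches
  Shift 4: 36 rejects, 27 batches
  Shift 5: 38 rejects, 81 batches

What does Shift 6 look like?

Rejects goes 24, 29, 33, 36, 38 → 39 (differences are 5, 4, 3, … (decreasing by 1 each time)).
Batches — ×3 each step: 1, 3, 9, 27, 81 → 243.
So the next row is 39 rejects, 243 batches.

39 rejects, 243 batches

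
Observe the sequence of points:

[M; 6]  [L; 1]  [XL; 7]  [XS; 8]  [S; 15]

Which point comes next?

Size: M, L, XL, XS, S → M (runs through clothing sizes XS→XL).
Second component: each term is the sum of the two before it, so 6, 1, 7, 8, 15 → 23.
Putting it together: [M; 23].

[M; 23]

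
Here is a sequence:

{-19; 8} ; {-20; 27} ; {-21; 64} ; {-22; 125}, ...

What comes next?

{-23; 216}

First slot — −1 each step: -19, -20, -21, -22 → -23.
Second slot — perfect cubes: 2³, 3³, 4³, …: 8, 27, 64, 125 → 216.
Putting it together: {-23; 216}.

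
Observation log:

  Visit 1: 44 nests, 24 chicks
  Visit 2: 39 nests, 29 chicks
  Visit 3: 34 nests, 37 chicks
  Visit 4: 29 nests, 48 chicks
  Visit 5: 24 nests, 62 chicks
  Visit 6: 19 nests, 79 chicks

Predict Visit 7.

14 nests, 99 chicks

Nests: −5 each step, so 44, 39, 34, 29, 24, 19 → 14.
Chicks: differences are 5, 8, 11, … (increasing by 3 each time), so 24, 29, 37, 48, 62, 79 → 99.
So the next record is 14 nests, 99 chicks.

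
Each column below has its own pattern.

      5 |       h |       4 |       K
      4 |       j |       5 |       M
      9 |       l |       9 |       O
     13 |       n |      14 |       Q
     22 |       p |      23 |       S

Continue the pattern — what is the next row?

35  r  37  U

First component — each term is the sum of the two before it: 5, 4, 9, 13, 22 → 35.
First letter: letters move forward 2 places in the alphabet; h, j, l, n, p → r.
Third component: each term is the sum of the two before it, so 4, 5, 9, 14, 23 → 37.
Second letter: letters move forward 2 places in the alphabet; K, M, O, Q, S → U.
So the next row is 35  r  37  U.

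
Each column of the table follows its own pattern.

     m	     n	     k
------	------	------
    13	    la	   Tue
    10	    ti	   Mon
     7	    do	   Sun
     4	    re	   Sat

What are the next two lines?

1  mi  Fri; -2  fa  Thu

Column m: −3 each step, so 13, 10, 7, 4 → 1 → -2.
Column n: runs through the solfège scale do→ti; la, ti, do, re → mi → fa.
For the column k, runs backward through the weekdays Mon→Sun: Tue, Mon, Sun, Sat → Fri → Thu.
So the next two lines are 1  mi  Fri and -2  fa  Thu.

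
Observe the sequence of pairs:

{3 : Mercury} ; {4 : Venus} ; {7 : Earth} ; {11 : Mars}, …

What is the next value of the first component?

First component: each term is the sum of the two before it, so 3, 4, 7, 11 → 18.

18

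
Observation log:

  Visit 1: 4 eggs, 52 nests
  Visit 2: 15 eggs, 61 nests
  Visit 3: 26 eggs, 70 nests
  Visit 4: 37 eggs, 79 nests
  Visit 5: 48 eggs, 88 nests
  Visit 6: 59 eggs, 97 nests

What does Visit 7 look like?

70 eggs, 106 nests

Eggs: 4, 15, 26, 37, 48, 59 → 70 (+11 each step).
For the nests, +9 each step: 52, 61, 70, 79, 88, 97 → 106.
Combining the parts gives 70 eggs, 106 nests.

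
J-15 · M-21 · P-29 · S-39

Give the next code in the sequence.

Letter: J, M, P, S → V (letters move forward 3 places in the alphabet).
Second component — differences are 6, 8, 10, … (increasing by 2 each time): 15, 21, 29, 39 → 51.
So the next code is V-51.

V-51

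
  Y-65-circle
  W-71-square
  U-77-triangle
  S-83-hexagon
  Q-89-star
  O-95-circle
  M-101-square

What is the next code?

K-107-triangle

Letter — letters move back 2 places in the alphabet: Y, W, U, S, Q, O, M → K.
Second component — +6 each step: 65, 71, 77, 83, 89, 95, 101 → 107.
Shape — repeats circle → square → triangle → hexagon → star: circle, square, triangle, hexagon, star, circle, square → triangle.
So the next code is K-107-triangle.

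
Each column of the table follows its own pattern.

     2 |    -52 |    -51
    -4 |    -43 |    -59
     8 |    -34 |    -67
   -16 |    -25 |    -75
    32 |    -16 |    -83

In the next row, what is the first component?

-64

First component: 2, -4, 8, -16, 32 → -64 (×(-2) each step).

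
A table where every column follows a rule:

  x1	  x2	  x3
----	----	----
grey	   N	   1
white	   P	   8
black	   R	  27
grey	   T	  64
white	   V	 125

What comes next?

Column x1: grey, white, black, grey, white → black (repeats grey → white → black).
Column x2: N, P, R, T, V → X (letters move forward 2 places in the alphabet).
Column x3: perfect cubes: 1³, 2³, 3³, …; 1, 8, 27, 64, 125 → 216.
Putting it together: black  X  216.

black  X  216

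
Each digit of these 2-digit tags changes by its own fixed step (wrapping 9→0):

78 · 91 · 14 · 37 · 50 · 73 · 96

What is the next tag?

First digit: +2 each step, mod 10, so 7, 9, 1, 3, 5, 7, 9 → 1.
Second digit goes 8, 1, 4, 7, 0, 3, 6 → 9 (+3 each step, mod 10).
So the next tag is 19.

19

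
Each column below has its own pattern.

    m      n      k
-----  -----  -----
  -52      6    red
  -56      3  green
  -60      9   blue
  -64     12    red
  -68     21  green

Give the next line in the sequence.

-72  33  blue

For the column m, −4 each step: -52, -56, -60, -64, -68 → -72.
Column n — each term is the sum of the two before it: 6, 3, 9, 12, 21 → 33.
Column k: red, green, blue, red, green → blue (repeats red → green → blue).
Putting it together: -72  33  blue.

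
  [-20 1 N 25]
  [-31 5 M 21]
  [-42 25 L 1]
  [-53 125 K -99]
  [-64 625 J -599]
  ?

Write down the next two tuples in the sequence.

First coordinate goes -20, -31, -42, -53, -64 → -75 → -86 (−11 each step).
Second coordinate: ×5 each step, so 1, 5, 25, 125, 625 → 3125 → 15625.
Letter goes N, M, L, K, J → I → H (letters move back 1 place in the alphabet).
For the fourth coordinate, together with the second coordinate always sums to 26: 25, 21, 1, -99, -599 → -3099 → -15599.
So the next two tuples are [-75 3125 I -3099] and [-86 15625 H -15599].

[-75 3125 I -3099], [-86 15625 H -15599]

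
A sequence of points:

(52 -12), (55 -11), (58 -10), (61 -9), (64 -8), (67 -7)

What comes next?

(70 -6)

For the first coordinate, +3 each step: 52, 55, 58, 61, 64, 67 → 70.
Second coordinate goes -12, -11, -10, -9, -8, -7 → -6 (+1 each step).
Putting it together: (70 -6).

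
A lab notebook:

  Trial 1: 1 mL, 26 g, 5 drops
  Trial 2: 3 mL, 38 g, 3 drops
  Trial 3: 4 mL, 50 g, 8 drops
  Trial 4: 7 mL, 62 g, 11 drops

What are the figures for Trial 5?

11 mL, 74 g, 19 drops

ML goes 1, 3, 4, 7 → 11 (each term is the sum of the two before it).
For the g, +12 each step: 26, 38, 50, 62 → 74.
Drops — each term is the sum of the two before it: 5, 3, 8, 11 → 19.
Combining the parts gives 11 mL, 74 g, 19 drops.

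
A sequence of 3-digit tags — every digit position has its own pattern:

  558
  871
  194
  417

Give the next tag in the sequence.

730

First digit: 5, 8, 1, 4 → 7 (+3 each step, mod 10).
Second digit: 5, 7, 9, 1 → 3 (+2 each step, mod 10).
Third digit: 8, 1, 4, 7 → 0 (+3 each step, mod 10).
Combining the parts gives 730.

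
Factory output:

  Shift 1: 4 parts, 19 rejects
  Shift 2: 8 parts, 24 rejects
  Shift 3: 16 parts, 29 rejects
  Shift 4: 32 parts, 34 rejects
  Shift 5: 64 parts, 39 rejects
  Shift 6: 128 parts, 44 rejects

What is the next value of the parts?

256

Parts: ×2 each step; 4, 8, 16, 32, 64, 128 → 256.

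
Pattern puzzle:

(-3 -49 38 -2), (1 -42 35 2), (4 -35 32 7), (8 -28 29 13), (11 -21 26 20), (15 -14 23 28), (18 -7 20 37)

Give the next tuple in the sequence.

(22 0 17 47)

First value: alternating steps +4, +3, +4, +3, …, so -3, 1, 4, 8, 11, 15, 18 → 22.
Second value: -49, -42, -35, -28, -21, -14, -7 → 0 (+7 each step).
Third value: 38, 35, 32, 29, 26, 23, 20 → 17 (−3 each step).
Fourth value goes -2, 2, 7, 13, 20, 28, 37 → 47 (differences are 4, 5, 6, … (increasing by 1 each time)).
Putting it together: (22 0 17 47).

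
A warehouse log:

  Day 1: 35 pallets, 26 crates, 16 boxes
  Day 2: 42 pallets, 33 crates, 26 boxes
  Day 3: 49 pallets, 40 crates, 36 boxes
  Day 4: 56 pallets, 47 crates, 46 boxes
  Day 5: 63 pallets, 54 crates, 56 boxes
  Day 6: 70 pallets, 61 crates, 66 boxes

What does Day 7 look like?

77 pallets, 68 crates, 76 boxes

Pallets: 35, 42, 49, 56, 63, 70 → 77 (+7 each step).
Crates: +7 each step; 26, 33, 40, 47, 54, 61 → 68.
Boxes: 16, 26, 36, 46, 56, 66 → 76 (+10 each step).
So the next line is 77 pallets, 68 crates, 76 boxes.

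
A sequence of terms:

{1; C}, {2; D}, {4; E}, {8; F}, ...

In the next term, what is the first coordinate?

16

First coordinate: 1, 2, 4, 8 → 16 (×2 each step).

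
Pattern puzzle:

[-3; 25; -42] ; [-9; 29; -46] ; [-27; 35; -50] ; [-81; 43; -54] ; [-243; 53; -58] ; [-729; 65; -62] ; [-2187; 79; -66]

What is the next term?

[-6561; 95; -70]

First slot — ×3 each step: -3, -9, -27, -81, -243, -729, -2187 → -6561.
Second slot: 25, 29, 35, 43, 53, 65, 79 → 95 (differences are 4, 6, 8, … (increasing by 2 each time)).
Third slot: -42, -46, -50, -54, -58, -62, -66 → -70 (−4 each step).
Combining the parts gives [-6561; 95; -70].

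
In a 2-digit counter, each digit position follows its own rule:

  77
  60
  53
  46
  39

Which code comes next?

22

First digit goes 7, 6, 5, 4, 3 → 2 (−1 each step, mod 10).
Second digit goes 7, 0, 3, 6, 9 → 2 (+3 each step, mod 10).
Putting it together: 22.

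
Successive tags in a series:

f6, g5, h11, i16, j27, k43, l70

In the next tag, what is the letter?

Letter — letters move forward 1 place in the alphabet: f, g, h, i, j, k, l → m.

m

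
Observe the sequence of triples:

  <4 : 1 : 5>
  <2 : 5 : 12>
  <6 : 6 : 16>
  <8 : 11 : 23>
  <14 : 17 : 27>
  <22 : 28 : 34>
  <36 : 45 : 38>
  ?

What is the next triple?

<58 : 73 : 45>

First entry goes 4, 2, 6, 8, 14, 22, 36 → 58 (each term is the sum of the two before it).
Second entry: each term is the sum of the two before it; 1, 5, 6, 11, 17, 28, 45 → 73.
Third entry — alternating steps +7, +4, +7, +4, …: 5, 12, 16, 23, 27, 34, 38 → 45.
So the next triple is <58 : 73 : 45>.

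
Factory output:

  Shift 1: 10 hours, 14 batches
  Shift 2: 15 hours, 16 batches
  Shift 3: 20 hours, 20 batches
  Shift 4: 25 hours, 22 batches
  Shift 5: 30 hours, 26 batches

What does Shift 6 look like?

Hours: +5 each step, so 10, 15, 20, 25, 30 → 35.
Batches: alternating steps +2, +4, +2, +4, …; 14, 16, 20, 22, 26 → 28.
So the next row is 35 hours, 28 batches.

35 hours, 28 batches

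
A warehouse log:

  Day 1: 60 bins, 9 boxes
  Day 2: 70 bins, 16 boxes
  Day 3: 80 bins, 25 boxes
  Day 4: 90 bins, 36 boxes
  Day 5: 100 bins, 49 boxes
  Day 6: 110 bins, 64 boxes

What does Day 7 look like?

120 bins, 81 boxes

Bins — +10 each step: 60, 70, 80, 90, 100, 110 → 120.
Boxes: perfect squares: 3², 4², 5², …; 9, 16, 25, 36, 49, 64 → 81.
So the next record is 120 bins, 81 boxes.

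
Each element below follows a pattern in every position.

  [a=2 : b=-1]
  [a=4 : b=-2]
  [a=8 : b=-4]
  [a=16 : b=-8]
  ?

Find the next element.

[a=32 : b=-16]

A: 2, 4, 8, 16 → 32 (×2 each step).
B: -1, -2, -4, -8 → -16 (×2 each step).
So the next element is [a=32 : b=-16].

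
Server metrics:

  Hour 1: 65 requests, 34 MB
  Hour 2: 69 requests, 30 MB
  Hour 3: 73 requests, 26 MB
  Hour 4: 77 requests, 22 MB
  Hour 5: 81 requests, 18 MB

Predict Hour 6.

Requests: +4 each step; 65, 69, 73, 77, 81 → 85.
MB: 34, 30, 26, 22, 18 → 14 (together with the requests always sums to 99).
Putting it together: 85 requests, 14 MB.

85 requests, 14 MB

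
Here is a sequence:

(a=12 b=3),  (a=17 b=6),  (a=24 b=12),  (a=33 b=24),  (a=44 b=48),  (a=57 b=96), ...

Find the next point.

A: 12, 17, 24, 33, 44, 57 → 72 (differences are 5, 7, 9, … (increasing by 2 each time)).
B: ×2 each step, so 3, 6, 12, 24, 48, 96 → 192.
Putting it together: (a=72 b=192).

(a=72 b=192)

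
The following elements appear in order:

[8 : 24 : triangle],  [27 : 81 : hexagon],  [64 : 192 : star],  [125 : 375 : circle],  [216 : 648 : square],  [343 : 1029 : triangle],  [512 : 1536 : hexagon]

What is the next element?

[729 : 2187 : star]

First coordinate: 8, 27, 64, 125, 216, 343, 512 → 729 (perfect cubes: 2³, 3³, 4³, …).
Second coordinate: always 3 × the first coordinate; 24, 81, 192, 375, 648, 1029, 1536 → 2187.
Shape goes triangle, hexagon, star, circle, square, triangle, hexagon → star (repeats triangle → hexagon → star → circle → square).
Combining the parts gives [729 : 2187 : star].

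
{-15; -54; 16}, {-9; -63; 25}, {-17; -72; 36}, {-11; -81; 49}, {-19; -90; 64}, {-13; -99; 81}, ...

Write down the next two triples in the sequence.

First value — alternating steps +6, −8, +6, −8, …: -15, -9, -17, -11, -19, -13 → -21 → -15.
Second value: -54, -63, -72, -81, -90, -99 → -108 → -117 (−9 each step).
Third value: perfect squares: 4², 5², 6², …, so 16, 25, 36, 49, 64, 81 → 100 → 121.
So the next two triples are {-21; -108; 100} and {-15; -117; 121}.

{-21; -108; 100}, {-15; -117; 121}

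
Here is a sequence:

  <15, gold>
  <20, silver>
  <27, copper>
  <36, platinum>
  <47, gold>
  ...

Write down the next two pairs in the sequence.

<60, silver>, <75, copper>

For the first component, differences are 5, 7, 9, … (increasing by 2 each time): 15, 20, 27, 36, 47 → 60 → 75.
Metal — repeats gold → silver → copper → platinum: gold, silver, copper, platinum, gold → silver → copper.
Putting the parts together: <60, silver> and then <75, copper>.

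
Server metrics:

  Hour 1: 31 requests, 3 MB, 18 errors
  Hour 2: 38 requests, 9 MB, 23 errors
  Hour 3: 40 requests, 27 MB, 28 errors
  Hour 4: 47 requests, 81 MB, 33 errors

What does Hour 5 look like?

49 requests, 243 MB, 38 errors

Requests goes 31, 38, 40, 47 → 49 (alternating steps +7, +2, +7, +2, …).
MB goes 3, 9, 27, 81 → 243 (×3 each step).
Errors: +5 each step, so 18, 23, 28, 33 → 38.
Putting it together: 49 requests, 243 MB, 38 errors.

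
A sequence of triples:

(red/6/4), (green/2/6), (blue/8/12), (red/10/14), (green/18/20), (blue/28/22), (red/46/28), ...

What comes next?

Colour goes red, green, blue, red, green, blue, red → green (repeats red → green → blue).
Second entry goes 6, 2, 8, 10, 18, 28, 46 → 74 (each term is the sum of the two before it).
Third entry: alternating steps +2, +6, +2, +6, …, so 4, 6, 12, 14, 20, 22, 28 → 30.
Putting it together: (green/74/30).

(green/74/30)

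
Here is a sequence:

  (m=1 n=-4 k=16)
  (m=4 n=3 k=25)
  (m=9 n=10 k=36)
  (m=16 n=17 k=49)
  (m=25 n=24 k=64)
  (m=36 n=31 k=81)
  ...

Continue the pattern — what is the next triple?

For the m, perfect squares: 1², 2², 3², …: 1, 4, 9, 16, 25, 36 → 49.
For the n, +7 each step: -4, 3, 10, 17, 24, 31 → 38.
K — perfect squares: 4², 5², 6², …: 16, 25, 36, 49, 64, 81 → 100.
So the next triple is (m=49 n=38 k=100).

(m=49 n=38 k=100)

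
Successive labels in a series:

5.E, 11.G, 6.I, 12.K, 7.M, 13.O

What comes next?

8.Q

First component: 5, 11, 6, 12, 7, 13 → 8 (alternating steps +6, −5, +6, −5, …).
Letter goes E, G, I, K, M, O → Q (letters move forward 2 places in the alphabet).
Putting it together: 8.Q.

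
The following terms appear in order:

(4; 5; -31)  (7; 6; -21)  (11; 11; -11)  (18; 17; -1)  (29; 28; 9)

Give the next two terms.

First entry — each term is the sum of the two before it: 4, 7, 11, 18, 29 → 47 → 76.
For the second entry, each term is the sum of the two before it: 5, 6, 11, 17, 28 → 45 → 73.
Third entry: -31, -21, -11, -1, 9 → 19 → 29 (+10 each step).
So the next two terms are (47; 45; 19) and (76; 73; 29).

(47; 45; 19), (76; 73; 29)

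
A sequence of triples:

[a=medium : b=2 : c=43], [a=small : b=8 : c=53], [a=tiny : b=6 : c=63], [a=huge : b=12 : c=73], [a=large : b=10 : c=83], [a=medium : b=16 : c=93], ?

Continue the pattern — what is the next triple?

A: repeats medium → small → tiny → huge → large, so medium, small, tiny, huge, large, medium → small.
For the b, alternating steps +6, −2, +6, −2, …: 2, 8, 6, 12, 10, 16 → 14.
C: 43, 53, 63, 73, 83, 93 → 103 (+10 each step).
Combining the parts gives [a=small : b=14 : c=103].

[a=small : b=14 : c=103]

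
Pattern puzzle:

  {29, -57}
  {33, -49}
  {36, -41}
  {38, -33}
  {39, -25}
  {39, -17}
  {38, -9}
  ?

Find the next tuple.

{36, -1}

First entry — differences are 4, 3, 2, … (decreasing by 1 each time): 29, 33, 36, 38, 39, 39, 38 → 36.
Second entry: -57, -49, -41, -33, -25, -17, -9 → -1 (+8 each step).
Putting it together: {36, -1}.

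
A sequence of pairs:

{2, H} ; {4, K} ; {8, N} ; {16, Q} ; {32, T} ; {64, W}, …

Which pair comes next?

First value goes 2, 4, 8, 16, 32, 64 → 128 (×2 each step).
For the letter, letters move forward 3 places in the alphabet: H, K, N, Q, T, W → Z.
Putting it together: {128, Z}.

{128, Z}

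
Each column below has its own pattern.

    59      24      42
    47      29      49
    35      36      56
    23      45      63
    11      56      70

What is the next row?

First component — −12 each step: 59, 47, 35, 23, 11 → -1.
Second component — differences are 5, 7, 9, … (increasing by 2 each time): 24, 29, 36, 45, 56 → 69.
Third component: 42, 49, 56, 63, 70 → 77 (+7 each step).
Combining the parts gives -1  69  77.

-1  69  77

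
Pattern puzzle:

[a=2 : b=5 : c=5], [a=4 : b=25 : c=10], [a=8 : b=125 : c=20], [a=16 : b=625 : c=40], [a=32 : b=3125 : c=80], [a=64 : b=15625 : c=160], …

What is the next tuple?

[a=128 : b=78125 : c=320]

A: ×2 each step, so 2, 4, 8, 16, 32, 64 → 128.
B: 5, 25, 125, 625, 3125, 15625 → 78125 (×5 each step).
For the c, ×2 each step: 5, 10, 20, 40, 80, 160 → 320.
Putting it together: [a=128 : b=78125 : c=320].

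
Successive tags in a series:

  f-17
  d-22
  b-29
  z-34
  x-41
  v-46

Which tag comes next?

t-53

Letter — letters move back 2 places in the alphabet, wrapping A→Z: f, d, b, z, x, v → t.
Second component — alternating steps +5, +7, +5, +7, …: 17, 22, 29, 34, 41, 46 → 53.
So the next tag is t-53.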